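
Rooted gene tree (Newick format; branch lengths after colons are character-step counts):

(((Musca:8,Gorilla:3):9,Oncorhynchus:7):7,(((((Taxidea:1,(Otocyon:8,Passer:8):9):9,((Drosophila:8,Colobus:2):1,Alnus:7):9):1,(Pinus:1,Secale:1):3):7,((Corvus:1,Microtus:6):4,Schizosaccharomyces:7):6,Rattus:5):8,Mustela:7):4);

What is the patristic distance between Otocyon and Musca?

The path runs Otocyon → … → MRCA → … → Musca; the MRCA is the root of the tree.
Branch lengths along that path: 8 + 9 + 9 + 1 + 7 + 8 + 4 + 7 + 9 + 8 = 70.

70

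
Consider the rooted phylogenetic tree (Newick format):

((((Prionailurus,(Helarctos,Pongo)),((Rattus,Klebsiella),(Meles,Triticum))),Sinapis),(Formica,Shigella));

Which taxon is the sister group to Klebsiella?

Rattus

Klebsiella attaches to the tree at the node subtending (Rattus,Klebsiella).
The other lineage descending from that same node — the sister group — is the single tip Rattus.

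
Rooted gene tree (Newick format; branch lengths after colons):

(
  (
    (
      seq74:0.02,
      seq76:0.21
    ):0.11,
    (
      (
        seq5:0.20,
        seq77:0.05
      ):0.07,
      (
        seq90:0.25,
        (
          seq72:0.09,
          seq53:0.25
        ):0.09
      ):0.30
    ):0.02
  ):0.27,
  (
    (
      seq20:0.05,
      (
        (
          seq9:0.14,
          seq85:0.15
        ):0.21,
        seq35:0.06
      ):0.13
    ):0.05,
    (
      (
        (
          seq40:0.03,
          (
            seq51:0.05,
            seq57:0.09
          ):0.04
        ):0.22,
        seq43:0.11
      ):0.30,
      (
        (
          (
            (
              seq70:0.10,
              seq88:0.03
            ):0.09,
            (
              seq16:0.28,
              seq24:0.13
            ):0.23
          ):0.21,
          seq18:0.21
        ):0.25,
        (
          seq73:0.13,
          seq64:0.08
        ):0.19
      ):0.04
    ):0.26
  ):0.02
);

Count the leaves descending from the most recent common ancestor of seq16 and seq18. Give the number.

5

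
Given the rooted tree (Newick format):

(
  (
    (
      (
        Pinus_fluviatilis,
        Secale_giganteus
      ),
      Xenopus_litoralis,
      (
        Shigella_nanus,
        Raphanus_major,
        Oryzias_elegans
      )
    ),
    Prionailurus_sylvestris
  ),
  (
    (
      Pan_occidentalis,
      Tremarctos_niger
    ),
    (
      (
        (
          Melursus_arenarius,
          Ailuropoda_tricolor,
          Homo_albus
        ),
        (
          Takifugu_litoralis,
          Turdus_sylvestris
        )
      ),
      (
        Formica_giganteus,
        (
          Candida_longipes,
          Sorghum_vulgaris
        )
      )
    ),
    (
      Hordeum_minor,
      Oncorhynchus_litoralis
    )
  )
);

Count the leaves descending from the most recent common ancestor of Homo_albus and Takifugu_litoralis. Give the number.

The MRCA of Homo_albus and Takifugu_litoralis is the node subtending ((Melursus_arenarius,Ailuropoda_tricolor,Homo_albus),(Takifugu_litoralis,Turdus_sylvestris)).
That clade contains 5 terminal taxa: Ailuropoda_tricolor, Homo_albus, Melursus_arenarius, Takifugu_litoralis, Turdus_sylvestris.

5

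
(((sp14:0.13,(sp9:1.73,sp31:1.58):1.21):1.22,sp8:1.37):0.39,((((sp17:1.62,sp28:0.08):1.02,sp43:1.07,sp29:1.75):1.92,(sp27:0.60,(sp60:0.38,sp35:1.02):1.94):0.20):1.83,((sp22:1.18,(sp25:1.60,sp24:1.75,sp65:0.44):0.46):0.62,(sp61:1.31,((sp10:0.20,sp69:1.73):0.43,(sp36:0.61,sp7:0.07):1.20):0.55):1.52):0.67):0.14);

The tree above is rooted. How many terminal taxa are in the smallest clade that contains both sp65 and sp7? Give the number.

9

The MRCA of sp65 and sp7 is the node subtending ((sp22,(sp25,sp24,sp65)),(sp61,((sp10,sp69),(sp36,sp7)))).
That clade contains 9 terminal taxa: sp10, sp22, sp24, sp25, sp36, sp61, sp65, sp69, sp7.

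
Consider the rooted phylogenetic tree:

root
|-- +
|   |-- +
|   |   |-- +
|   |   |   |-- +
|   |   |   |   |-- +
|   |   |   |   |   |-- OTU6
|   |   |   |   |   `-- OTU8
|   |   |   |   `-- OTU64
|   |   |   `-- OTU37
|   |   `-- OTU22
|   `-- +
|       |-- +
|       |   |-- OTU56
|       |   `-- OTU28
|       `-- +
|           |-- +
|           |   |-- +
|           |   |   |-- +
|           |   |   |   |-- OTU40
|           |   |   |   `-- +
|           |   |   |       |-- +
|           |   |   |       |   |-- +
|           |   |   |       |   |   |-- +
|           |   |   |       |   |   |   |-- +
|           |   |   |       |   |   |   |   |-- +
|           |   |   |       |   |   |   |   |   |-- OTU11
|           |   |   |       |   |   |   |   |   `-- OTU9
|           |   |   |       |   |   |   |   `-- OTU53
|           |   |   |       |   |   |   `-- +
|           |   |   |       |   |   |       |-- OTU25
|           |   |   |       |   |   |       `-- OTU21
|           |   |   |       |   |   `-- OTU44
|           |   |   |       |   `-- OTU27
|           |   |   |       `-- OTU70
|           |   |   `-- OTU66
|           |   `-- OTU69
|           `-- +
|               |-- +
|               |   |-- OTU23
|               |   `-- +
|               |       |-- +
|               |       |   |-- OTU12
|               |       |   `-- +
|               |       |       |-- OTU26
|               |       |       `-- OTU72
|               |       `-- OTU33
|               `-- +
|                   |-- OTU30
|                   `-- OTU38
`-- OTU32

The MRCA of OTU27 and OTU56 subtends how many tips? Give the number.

20

The MRCA of OTU27 and OTU56 is the node subtending ((OTU56,OTU28),((((OTU40,((((((OTU11,OTU9),OTU53),(OTU25,OTU21)),OTU44),OTU27),OTU70)),OTU66),OTU69),((OTU23,((OTU12,(OTU26,OTU72)),OTU33)),(OTU30,OTU38)))).
That clade contains 20 terminal taxa: OTU11, OTU12, OTU21, OTU23, OTU25, OTU26, OTU27, OTU28, OTU30, OTU33, OTU38, OTU40, OTU44, OTU53, OTU56, OTU66, OTU69, OTU70, OTU72, OTU9.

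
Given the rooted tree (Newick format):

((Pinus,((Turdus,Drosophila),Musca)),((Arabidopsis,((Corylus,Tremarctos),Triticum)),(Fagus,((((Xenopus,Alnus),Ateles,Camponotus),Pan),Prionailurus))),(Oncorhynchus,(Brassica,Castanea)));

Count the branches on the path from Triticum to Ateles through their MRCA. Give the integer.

8

The MRCA of Triticum and Ateles is the node subtending ((Arabidopsis,((Corylus,Tremarctos),Triticum)),(Fagus,((((Xenopus,Alnus),Ateles,Camponotus),Pan),Prionailurus))).
From Triticum up to that node: 3 branches. From Ateles up to the same node: 5 branches. Total: 3 + 5 = 8.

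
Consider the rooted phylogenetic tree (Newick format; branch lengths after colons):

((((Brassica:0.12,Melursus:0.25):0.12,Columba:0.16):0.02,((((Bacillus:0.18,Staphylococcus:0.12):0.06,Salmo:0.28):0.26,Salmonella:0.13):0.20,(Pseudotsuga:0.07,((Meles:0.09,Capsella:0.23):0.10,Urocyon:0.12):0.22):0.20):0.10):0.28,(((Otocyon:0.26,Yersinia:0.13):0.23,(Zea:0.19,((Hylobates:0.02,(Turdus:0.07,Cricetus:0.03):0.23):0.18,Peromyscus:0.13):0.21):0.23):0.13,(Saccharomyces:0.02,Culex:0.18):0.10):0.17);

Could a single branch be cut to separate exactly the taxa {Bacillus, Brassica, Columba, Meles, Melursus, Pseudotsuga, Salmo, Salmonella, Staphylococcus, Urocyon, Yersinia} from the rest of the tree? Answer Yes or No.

No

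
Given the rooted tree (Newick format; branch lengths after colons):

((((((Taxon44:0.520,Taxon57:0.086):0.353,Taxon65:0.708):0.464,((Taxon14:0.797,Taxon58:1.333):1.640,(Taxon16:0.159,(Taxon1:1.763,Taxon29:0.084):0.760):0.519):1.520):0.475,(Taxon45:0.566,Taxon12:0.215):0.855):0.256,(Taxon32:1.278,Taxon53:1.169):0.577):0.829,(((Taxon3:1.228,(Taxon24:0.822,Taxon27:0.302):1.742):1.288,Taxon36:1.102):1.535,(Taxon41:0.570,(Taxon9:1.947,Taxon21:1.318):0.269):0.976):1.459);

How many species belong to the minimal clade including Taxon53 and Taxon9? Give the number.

The MRCA of Taxon53 and Taxon9 is the root, so the clade is the entire tree.
That clade contains 19 terminal taxa: Taxon1, Taxon12, Taxon14, Taxon16, Taxon21, Taxon24, Taxon27, Taxon29, Taxon3, Taxon32, Taxon36, Taxon41, Taxon44, Taxon45, Taxon53, Taxon57, Taxon58, Taxon65, Taxon9.

19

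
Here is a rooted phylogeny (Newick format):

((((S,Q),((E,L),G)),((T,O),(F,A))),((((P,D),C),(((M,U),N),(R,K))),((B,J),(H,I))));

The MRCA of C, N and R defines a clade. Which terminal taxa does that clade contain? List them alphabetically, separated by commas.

C, D, K, M, N, P, R, U

Tracing C: it sits inside ((P,D),C).
Tracing N: it sits inside ((M,U),N).
Tracing R: it sits inside (R,K).
The smallest clade enclosing all 3 is (((P,D),C),(((M,U),N),(R,K))); the answer is its 8 terminal taxa in alphabetical order.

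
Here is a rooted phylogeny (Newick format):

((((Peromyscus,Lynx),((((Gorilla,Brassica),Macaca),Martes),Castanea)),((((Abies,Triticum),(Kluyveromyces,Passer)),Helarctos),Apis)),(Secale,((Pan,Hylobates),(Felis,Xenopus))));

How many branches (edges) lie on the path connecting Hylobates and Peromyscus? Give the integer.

The MRCA of Hylobates and Peromyscus is the root of the tree.
From Hylobates up to that node: 4 branches. From Peromyscus up to the same node: 4 branches. Total: 4 + 4 = 8.

8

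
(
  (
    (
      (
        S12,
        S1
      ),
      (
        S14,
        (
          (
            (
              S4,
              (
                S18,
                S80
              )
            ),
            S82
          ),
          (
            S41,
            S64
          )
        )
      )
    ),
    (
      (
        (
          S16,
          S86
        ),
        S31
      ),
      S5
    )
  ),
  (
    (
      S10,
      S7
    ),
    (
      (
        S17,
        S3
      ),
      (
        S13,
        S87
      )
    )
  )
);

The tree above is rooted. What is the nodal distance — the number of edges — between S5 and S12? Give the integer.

The MRCA of S5 and S12 is the node subtending (((S12,S1),(S14,(((S4,(S18,S80)),S82),(S41,S64)))),(((S16,S86),S31),S5)).
From S5 up to that node: 2 branches. From S12 up to the same node: 3 branches. Total: 2 + 3 = 5.

5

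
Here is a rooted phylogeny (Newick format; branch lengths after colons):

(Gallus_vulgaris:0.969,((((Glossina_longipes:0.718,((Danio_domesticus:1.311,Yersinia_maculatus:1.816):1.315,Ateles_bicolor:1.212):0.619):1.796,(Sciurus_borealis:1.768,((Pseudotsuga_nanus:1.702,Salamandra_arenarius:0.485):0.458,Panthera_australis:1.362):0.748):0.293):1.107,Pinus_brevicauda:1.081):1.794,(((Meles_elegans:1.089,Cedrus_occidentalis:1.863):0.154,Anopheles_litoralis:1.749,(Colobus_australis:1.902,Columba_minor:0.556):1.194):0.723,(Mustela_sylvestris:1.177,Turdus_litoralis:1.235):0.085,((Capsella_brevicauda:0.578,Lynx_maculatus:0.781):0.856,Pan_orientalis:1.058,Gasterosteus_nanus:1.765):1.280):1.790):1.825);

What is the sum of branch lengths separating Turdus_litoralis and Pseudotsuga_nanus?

9.212

The path runs Turdus_litoralis → … → MRCA → … → Pseudotsuga_nanus; the MRCA is the node subtending ((((Glossina_longipes,((Danio_domesticus,Yersinia_maculatus),Ateles_bicolor)),(Sciurus_borealis,((Pseudotsuga_nanus,Salamandra_arenarius),Panthera_australis))),Pinus_brevicauda),(((Meles_elegans,Cedrus_occidentalis),Anopheles_litoralis,(Colobus_australis,Columba_minor)),(Mustela_sylvestris,Turdus_litoralis),((Capsella_brevicauda,Lynx_maculatus),Pan_orientalis,Gasterosteus_nanus))).
Branch lengths along that path: 1.235 + 0.085 + 1.790 + 1.794 + 1.107 + 0.293 + 0.748 + 0.458 + 1.702 = 9.212.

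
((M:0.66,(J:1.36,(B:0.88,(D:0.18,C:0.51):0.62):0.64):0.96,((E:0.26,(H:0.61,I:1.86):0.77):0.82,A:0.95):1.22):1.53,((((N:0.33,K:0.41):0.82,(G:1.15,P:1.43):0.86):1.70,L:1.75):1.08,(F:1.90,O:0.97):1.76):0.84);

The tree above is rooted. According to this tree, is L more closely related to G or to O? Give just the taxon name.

G

The MRCA of L and G subtends (((N,K),(G,P)),L) (5 taxa).
The MRCA of L and O subtends ((((N,K),(G,P)),L),(F,O)) (7 taxa).
The first is nested inside the second, so L shares a more recent common ancestor with G.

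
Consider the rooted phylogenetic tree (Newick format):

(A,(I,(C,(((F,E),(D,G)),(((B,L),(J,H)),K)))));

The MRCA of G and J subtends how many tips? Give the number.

9

The MRCA of G and J is the node subtending (((F,E),(D,G)),(((B,L),(J,H)),K)).
That clade contains 9 terminal taxa: B, D, E, F, G, H, J, K, L.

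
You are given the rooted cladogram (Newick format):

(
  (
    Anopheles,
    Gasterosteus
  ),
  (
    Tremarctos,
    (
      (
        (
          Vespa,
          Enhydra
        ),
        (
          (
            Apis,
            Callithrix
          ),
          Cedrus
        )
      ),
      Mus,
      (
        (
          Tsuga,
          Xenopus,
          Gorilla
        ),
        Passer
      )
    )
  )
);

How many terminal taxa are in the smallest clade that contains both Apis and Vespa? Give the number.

The MRCA of Apis and Vespa is the node subtending ((Vespa,Enhydra),((Apis,Callithrix),Cedrus)).
That clade contains 5 terminal taxa: Apis, Callithrix, Cedrus, Enhydra, Vespa.

5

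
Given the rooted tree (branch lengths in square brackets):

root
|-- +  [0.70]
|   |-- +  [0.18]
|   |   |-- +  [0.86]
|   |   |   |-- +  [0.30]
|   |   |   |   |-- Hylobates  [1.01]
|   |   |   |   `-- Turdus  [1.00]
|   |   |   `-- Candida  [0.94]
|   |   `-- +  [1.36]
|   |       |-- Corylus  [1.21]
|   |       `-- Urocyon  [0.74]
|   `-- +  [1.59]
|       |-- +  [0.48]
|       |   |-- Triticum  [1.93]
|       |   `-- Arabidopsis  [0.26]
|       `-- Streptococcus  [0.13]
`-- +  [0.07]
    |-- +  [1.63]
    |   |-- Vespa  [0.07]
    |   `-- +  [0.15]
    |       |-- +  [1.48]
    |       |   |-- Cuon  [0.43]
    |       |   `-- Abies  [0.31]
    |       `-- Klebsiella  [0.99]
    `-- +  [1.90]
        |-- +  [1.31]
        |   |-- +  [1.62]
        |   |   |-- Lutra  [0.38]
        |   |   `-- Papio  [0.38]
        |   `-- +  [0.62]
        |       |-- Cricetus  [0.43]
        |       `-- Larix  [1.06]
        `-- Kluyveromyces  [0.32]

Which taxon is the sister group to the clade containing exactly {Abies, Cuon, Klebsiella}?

Vespa

The clade containing exactly {Abies, Cuon, Klebsiella} attaches to the tree at the node subtending (Vespa,((Cuon,Abies),Klebsiella)).
The other lineage descending from that same node — the sister group — is the single tip Vespa.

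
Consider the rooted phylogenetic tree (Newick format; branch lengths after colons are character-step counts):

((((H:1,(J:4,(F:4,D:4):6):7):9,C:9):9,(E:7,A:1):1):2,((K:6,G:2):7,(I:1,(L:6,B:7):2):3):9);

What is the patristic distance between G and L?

The path runs G → … → MRCA → … → L; the MRCA is the node subtending ((K,G),(I,(L,B))).
Branch lengths along that path: 2 + 7 + 3 + 2 + 6 = 20.

20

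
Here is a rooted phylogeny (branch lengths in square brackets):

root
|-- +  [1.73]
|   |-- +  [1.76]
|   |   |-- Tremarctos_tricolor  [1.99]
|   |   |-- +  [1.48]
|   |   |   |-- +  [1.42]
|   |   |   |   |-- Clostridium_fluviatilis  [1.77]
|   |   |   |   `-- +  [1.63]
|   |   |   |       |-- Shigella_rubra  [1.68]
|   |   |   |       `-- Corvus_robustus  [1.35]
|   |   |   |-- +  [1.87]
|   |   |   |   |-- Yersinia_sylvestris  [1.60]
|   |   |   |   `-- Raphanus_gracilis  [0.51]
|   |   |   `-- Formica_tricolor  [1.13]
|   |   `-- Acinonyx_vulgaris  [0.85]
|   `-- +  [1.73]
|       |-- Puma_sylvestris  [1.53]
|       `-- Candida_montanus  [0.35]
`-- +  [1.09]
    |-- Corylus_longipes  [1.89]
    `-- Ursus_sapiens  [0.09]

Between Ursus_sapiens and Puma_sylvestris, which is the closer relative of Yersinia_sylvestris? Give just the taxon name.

Puma_sylvestris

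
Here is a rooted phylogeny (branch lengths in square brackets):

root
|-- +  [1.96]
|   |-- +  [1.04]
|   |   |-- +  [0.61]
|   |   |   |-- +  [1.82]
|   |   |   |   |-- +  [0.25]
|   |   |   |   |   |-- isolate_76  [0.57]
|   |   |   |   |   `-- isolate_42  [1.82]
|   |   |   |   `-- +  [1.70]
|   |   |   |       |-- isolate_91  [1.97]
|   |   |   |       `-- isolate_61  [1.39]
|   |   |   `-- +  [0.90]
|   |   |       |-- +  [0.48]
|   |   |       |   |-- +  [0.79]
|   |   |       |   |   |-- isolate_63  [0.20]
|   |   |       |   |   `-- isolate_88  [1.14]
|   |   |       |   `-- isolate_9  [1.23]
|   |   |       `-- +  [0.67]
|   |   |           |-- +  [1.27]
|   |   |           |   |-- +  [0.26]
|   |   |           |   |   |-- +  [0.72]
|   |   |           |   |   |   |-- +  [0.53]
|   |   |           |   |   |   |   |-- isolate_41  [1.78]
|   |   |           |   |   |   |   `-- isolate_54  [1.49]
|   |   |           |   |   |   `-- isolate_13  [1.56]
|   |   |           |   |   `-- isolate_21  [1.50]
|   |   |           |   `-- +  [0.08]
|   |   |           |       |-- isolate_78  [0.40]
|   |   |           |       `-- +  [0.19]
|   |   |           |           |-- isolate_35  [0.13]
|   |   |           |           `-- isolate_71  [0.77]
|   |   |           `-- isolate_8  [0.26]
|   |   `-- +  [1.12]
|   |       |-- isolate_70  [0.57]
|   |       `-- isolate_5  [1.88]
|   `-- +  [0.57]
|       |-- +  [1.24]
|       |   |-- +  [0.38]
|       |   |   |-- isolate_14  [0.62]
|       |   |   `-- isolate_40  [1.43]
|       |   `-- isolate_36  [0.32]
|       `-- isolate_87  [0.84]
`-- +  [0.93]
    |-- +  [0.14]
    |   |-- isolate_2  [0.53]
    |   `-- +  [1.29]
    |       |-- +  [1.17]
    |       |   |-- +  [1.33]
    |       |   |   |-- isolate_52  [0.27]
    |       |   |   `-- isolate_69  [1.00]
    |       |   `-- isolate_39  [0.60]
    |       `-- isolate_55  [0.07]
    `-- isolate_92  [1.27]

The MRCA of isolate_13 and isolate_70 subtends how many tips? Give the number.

The MRCA of isolate_13 and isolate_70 is the node subtending ((((isolate_76,isolate_42),(isolate_91,isolate_61)),(((isolate_63,isolate_88),isolate_9),(((((isolate_41,isolate_54),isolate_13),isolate_21),(isolate_78,(isolate_35,isolate_71))),isolate_8))),(isolate_70,isolate_5)).
That clade contains 17 terminal taxa: isolate_13, isolate_21, isolate_35, isolate_41, isolate_42, isolate_5, isolate_54, isolate_61, isolate_63, isolate_70, isolate_71, isolate_76, isolate_78, isolate_8, isolate_88, isolate_9, isolate_91.

17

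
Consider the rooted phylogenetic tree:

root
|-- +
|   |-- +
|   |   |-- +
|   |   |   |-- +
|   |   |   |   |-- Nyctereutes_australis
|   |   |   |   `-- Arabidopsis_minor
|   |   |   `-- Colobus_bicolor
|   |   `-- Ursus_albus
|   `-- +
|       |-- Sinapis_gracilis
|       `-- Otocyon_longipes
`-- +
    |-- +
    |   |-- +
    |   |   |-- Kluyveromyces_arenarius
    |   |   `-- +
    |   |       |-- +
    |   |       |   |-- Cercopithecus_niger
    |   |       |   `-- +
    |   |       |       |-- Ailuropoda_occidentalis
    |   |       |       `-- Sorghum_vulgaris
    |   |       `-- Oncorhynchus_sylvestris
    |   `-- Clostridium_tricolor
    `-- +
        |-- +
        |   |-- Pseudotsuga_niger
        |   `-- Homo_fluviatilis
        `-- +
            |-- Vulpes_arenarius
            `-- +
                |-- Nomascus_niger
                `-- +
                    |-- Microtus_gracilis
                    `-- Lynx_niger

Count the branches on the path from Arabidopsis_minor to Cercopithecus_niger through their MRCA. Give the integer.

The MRCA of Arabidopsis_minor and Cercopithecus_niger is the root of the tree.
From Arabidopsis_minor up to that node: 5 branches. From Cercopithecus_niger up to the same node: 6 branches. Total: 5 + 6 = 11.

11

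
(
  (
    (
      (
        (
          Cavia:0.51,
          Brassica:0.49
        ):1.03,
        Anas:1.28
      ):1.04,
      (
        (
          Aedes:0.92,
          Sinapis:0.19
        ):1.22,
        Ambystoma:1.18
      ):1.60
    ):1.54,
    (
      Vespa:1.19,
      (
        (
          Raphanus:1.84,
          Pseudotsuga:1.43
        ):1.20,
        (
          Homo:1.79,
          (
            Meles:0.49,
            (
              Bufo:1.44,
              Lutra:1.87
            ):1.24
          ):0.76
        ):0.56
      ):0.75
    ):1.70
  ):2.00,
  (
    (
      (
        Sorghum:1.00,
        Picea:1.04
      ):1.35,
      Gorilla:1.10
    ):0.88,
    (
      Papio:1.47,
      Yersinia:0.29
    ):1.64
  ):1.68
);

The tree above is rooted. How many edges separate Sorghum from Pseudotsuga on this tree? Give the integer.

9

The MRCA of Sorghum and Pseudotsuga is the root of the tree.
From Sorghum up to that node: 4 branches. From Pseudotsuga up to the same node: 5 branches. Total: 4 + 5 = 9.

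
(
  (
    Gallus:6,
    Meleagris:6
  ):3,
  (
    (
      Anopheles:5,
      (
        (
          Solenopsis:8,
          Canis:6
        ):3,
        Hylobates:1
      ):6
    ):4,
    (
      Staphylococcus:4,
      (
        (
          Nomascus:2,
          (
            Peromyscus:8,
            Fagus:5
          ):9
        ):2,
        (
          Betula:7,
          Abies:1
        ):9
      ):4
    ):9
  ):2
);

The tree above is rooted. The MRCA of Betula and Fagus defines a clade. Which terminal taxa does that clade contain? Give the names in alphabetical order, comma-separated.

Tracing Betula: it sits inside (Betula,Abies).
Tracing Fagus: it sits inside (Peromyscus,Fagus).
The smallest clade enclosing both is ((Nomascus,(Peromyscus,Fagus)),(Betula,Abies)); the answer is its 5 terminal taxa in alphabetical order.

Abies, Betula, Fagus, Nomascus, Peromyscus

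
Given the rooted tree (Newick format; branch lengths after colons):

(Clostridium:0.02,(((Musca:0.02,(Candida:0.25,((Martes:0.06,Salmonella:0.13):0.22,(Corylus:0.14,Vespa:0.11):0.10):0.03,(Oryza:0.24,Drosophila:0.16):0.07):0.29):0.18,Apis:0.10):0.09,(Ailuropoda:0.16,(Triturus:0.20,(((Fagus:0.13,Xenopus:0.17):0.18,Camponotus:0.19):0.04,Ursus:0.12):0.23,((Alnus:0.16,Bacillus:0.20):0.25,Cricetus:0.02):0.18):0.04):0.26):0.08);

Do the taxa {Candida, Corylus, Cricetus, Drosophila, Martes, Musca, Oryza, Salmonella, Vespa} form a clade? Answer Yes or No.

No

The MRCA of the listed taxa subtends (((Musca,(Candida,((Martes,Salmonella),(Corylus,Vespa)),(Oryza,Drosophila))),Apis),(Ailuropoda,(Triturus,(((Fagus,Xenopus),Camponotus),Ursus),((Alnus,Bacillus),Cricetus)))).
That clade also contains Ailuropoda, Alnus, Apis, Bacillus, Camponotus, Fagus, Triturus, Ursus, Xenopus, which are not in the proposed group, so the group is not monophyletic.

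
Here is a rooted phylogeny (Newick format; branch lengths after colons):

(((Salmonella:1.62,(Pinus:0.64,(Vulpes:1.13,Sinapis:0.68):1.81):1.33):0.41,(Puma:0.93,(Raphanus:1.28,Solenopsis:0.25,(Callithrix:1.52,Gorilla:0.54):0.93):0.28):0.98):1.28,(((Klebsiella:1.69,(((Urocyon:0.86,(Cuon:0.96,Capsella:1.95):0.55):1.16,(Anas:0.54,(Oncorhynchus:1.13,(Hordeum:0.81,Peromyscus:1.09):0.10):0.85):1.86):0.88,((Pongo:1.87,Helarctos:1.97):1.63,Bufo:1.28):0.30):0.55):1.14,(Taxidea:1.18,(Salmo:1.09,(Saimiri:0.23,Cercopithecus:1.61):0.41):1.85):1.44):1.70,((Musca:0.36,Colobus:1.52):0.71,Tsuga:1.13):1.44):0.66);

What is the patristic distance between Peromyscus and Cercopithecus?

The path runs Peromyscus → … → MRCA → … → Cercopithecus; the MRCA is the node subtending ((Klebsiella,(((Urocyon,(Cuon,Capsella)),(Anas,(Oncorhynchus,(Hordeum,Peromyscus)))),((Pongo,Helarctos),Bufo))),(Taxidea,(Salmo,(Saimiri,Cercopithecus)))).
Branch lengths along that path: 1.09 + 0.10 + 0.85 + 1.86 + 0.88 + 0.55 + 1.14 + 1.44 + 1.85 + 0.41 + 1.61 = 11.78.

11.78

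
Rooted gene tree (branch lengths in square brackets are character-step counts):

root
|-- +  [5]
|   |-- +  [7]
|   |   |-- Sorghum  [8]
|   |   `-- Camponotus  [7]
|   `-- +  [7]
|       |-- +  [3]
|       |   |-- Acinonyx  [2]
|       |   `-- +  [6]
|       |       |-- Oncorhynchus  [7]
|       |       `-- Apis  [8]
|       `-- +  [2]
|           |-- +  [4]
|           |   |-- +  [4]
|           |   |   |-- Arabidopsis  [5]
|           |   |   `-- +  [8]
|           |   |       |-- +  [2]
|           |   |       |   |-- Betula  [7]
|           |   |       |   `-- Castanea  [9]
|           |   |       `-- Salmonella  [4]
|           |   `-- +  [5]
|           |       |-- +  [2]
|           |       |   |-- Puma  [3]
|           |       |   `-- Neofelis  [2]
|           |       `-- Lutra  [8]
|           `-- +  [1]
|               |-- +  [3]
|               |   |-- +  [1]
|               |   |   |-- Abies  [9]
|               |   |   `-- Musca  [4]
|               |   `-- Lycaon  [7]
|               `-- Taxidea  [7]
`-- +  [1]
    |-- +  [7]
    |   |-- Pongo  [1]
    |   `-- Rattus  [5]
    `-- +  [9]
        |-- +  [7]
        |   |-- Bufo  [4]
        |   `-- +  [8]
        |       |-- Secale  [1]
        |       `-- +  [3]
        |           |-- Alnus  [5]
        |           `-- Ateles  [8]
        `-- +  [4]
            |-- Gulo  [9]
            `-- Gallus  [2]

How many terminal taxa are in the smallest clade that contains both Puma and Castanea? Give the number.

The MRCA of Puma and Castanea is the node subtending ((Arabidopsis,((Betula,Castanea),Salmonella)),((Puma,Neofelis),Lutra)).
That clade contains 7 terminal taxa: Arabidopsis, Betula, Castanea, Lutra, Neofelis, Puma, Salmonella.

7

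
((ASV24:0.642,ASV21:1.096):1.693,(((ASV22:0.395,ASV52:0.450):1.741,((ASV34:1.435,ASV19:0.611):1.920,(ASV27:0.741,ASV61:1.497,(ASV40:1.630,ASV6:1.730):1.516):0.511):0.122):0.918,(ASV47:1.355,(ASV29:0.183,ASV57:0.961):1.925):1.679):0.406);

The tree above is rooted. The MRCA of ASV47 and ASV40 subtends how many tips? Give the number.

11

The MRCA of ASV47 and ASV40 is the node subtending (((ASV22,ASV52),((ASV34,ASV19),(ASV27,ASV61,(ASV40,ASV6)))),(ASV47,(ASV29,ASV57))).
That clade contains 11 terminal taxa: ASV19, ASV22, ASV27, ASV29, ASV34, ASV40, ASV47, ASV52, ASV57, ASV6, ASV61.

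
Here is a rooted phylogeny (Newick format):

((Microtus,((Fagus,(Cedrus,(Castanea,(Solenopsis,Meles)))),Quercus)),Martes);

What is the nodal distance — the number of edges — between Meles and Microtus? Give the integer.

The MRCA of Meles and Microtus is the node subtending (Microtus,((Fagus,(Cedrus,(Castanea,(Solenopsis,Meles)))),Quercus)).
From Meles up to that node: 6 branches. From Microtus up to the same node: 1 branch. Total: 6 + 1 = 7.

7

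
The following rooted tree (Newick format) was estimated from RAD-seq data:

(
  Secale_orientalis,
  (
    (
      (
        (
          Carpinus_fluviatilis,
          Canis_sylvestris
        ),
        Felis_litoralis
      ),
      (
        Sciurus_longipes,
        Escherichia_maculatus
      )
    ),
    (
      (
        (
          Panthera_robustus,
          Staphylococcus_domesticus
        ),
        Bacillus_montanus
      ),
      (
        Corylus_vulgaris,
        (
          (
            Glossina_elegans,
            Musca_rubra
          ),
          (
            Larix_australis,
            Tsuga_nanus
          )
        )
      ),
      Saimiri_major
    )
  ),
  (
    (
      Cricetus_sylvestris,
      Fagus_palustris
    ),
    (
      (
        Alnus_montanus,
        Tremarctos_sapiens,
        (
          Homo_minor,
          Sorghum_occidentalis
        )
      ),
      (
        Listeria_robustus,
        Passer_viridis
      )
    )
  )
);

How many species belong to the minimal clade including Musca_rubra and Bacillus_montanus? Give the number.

9

The MRCA of Musca_rubra and Bacillus_montanus is the node subtending (((Panthera_robustus,Staphylococcus_domesticus),Bacillus_montanus),(Corylus_vulgaris,((Glossina_elegans,Musca_rubra),(Larix_australis,Tsuga_nanus))),Saimiri_major).
That clade contains 9 terminal taxa: Bacillus_montanus, Corylus_vulgaris, Glossina_elegans, Larix_australis, Musca_rubra, Panthera_robustus, Saimiri_major, Staphylococcus_domesticus, Tsuga_nanus.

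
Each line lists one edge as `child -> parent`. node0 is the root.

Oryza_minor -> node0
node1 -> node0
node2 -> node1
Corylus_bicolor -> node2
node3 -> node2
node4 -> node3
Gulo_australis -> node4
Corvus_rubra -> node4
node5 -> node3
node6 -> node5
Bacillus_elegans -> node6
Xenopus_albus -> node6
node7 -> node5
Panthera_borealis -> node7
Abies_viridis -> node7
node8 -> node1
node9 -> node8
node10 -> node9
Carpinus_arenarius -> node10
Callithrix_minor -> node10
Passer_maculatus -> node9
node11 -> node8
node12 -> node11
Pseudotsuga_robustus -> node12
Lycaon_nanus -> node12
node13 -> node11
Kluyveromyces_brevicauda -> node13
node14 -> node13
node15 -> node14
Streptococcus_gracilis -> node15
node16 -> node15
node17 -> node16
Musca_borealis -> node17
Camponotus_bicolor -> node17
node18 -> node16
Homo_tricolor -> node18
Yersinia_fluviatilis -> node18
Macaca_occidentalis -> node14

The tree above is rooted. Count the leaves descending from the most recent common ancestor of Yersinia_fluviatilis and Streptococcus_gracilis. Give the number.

5

The MRCA of Yersinia_fluviatilis and Streptococcus_gracilis is the node subtending (Streptococcus_gracilis,((Musca_borealis,Camponotus_bicolor),(Homo_tricolor,Yersinia_fluviatilis))).
That clade contains 5 terminal taxa: Camponotus_bicolor, Homo_tricolor, Musca_borealis, Streptococcus_gracilis, Yersinia_fluviatilis.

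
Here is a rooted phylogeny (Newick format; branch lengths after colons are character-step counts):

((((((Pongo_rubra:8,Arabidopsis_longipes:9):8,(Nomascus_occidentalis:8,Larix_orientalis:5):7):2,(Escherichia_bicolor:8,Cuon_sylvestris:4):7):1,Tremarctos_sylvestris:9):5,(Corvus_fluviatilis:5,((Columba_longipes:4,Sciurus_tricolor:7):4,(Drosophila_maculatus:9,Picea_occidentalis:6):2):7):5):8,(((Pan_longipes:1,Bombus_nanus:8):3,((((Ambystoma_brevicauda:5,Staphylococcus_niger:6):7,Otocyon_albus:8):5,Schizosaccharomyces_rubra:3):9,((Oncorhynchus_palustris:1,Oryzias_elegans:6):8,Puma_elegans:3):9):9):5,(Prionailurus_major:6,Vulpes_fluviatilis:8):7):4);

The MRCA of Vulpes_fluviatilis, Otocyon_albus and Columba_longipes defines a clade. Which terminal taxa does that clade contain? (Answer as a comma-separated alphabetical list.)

Tracing Vulpes_fluviatilis: it sits inside (Prionailurus_major,Vulpes_fluviatilis).
Tracing Otocyon_albus: it sits inside ((Ambystoma_brevicauda,Staphylococcus_niger),Otocyon_albus).
Tracing Columba_longipes: it sits inside (Columba_longipes,Sciurus_tricolor).
The smallest clade enclosing all 3 is the whole tree (their MRCA is the root), so the answer is all 23 tips in alphabetical order.

Ambystoma_brevicauda, Arabidopsis_longipes, Bombus_nanus, Columba_longipes, Corvus_fluviatilis, Cuon_sylvestris, Drosophila_maculatus, Escherichia_bicolor, Larix_orientalis, Nomascus_occidentalis, Oncorhynchus_palustris, Oryzias_elegans, Otocyon_albus, Pan_longipes, Picea_occidentalis, Pongo_rubra, Prionailurus_major, Puma_elegans, Schizosaccharomyces_rubra, Sciurus_tricolor, Staphylococcus_niger, Tremarctos_sylvestris, Vulpes_fluviatilis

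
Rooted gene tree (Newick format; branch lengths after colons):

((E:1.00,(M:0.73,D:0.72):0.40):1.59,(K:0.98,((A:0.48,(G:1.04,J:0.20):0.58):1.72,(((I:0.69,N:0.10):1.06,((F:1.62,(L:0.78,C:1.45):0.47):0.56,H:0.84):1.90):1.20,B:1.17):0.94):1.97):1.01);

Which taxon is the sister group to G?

G attaches to the tree at the node subtending (G,J).
The other lineage descending from that same node — the sister group — is the single tip J.

J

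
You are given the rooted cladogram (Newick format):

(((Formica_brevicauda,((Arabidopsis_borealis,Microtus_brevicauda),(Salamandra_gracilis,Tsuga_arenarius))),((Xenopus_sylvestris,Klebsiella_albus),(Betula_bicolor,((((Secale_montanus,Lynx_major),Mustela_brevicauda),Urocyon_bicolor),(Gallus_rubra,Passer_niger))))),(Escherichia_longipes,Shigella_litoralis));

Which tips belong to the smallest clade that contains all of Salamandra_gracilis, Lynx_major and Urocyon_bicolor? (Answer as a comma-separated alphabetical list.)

Arabidopsis_borealis, Betula_bicolor, Formica_brevicauda, Gallus_rubra, Klebsiella_albus, Lynx_major, Microtus_brevicauda, Mustela_brevicauda, Passer_niger, Salamandra_gracilis, Secale_montanus, Tsuga_arenarius, Urocyon_bicolor, Xenopus_sylvestris

Tracing Salamandra_gracilis: it sits inside (Salamandra_gracilis,Tsuga_arenarius).
Tracing Lynx_major: it sits inside (Secale_montanus,Lynx_major).
Tracing Urocyon_bicolor: it sits inside (((Secale_montanus,Lynx_major),Mustela_brevicauda),Urocyon_bicolor).
The smallest clade enclosing all 3 is ((Formica_brevicauda,((Arabidopsis_borealis,Microtus_brevicauda),(Salamandra_gracilis,Tsuga_arenarius))),((Xenopus_sylvestris,Klebsiella_albus),(Betula_bicolor,((((Secale_montanus,Lynx_major),Mustela_brevicauda),Urocyon_bicolor),(Gallus_rubra,Passer_niger))))); the answer is its 14 terminal taxa in alphabetical order.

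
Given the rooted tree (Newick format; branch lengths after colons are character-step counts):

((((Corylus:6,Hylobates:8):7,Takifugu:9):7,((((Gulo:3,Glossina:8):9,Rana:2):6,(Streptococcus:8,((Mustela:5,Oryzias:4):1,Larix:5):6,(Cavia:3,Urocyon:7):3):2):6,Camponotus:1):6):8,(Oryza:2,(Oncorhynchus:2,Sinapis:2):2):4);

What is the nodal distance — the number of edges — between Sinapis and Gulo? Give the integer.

The MRCA of Sinapis and Gulo is the root of the tree.
From Sinapis up to that node: 3 branches. From Gulo up to the same node: 6 branches. Total: 3 + 6 = 9.

9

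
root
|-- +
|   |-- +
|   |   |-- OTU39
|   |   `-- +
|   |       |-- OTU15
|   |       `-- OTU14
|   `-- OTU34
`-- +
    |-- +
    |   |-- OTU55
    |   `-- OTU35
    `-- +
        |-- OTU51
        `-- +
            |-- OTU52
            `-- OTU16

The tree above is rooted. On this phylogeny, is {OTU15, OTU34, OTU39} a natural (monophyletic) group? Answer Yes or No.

No

The MRCA of the listed taxa subtends ((OTU39,(OTU15,OTU14)),OTU34).
That clade also contains OTU14, which is not in the proposed group, so the group is not monophyletic.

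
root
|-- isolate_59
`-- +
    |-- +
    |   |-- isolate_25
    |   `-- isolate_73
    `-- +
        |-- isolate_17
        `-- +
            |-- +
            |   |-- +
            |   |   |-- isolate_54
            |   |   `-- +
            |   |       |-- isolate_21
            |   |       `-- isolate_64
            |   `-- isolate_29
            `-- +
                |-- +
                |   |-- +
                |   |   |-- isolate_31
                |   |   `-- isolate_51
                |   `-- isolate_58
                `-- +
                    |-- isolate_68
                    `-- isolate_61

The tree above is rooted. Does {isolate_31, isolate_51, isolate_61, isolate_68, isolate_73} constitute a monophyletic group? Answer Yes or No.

No

The MRCA of the listed taxa subtends ((isolate_25,isolate_73),(isolate_17,(((isolate_54,(isolate_21,isolate_64)),isolate_29),(((isolate_31,isolate_51),isolate_58),(isolate_68,isolate_61))))).
That clade also contains isolate_17, isolate_21, isolate_25, isolate_29, isolate_54, isolate_58, isolate_64, which are not in the proposed group, so the group is not monophyletic.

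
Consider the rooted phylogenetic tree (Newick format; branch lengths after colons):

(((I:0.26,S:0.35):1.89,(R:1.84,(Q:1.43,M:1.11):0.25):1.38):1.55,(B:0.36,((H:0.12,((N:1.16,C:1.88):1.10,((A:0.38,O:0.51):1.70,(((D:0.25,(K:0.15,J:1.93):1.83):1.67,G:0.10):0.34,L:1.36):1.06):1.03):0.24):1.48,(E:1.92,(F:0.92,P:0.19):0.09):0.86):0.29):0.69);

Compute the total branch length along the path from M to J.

The path runs M → … → MRCA → … → J; the MRCA is the root of the tree.
Branch lengths along that path: 1.11 + 0.25 + 1.38 + 1.55 + 0.69 + 0.29 + 1.48 + 0.24 + 1.03 + 1.06 + 0.34 + 1.67 + 1.83 + 1.93 = 14.85.

14.85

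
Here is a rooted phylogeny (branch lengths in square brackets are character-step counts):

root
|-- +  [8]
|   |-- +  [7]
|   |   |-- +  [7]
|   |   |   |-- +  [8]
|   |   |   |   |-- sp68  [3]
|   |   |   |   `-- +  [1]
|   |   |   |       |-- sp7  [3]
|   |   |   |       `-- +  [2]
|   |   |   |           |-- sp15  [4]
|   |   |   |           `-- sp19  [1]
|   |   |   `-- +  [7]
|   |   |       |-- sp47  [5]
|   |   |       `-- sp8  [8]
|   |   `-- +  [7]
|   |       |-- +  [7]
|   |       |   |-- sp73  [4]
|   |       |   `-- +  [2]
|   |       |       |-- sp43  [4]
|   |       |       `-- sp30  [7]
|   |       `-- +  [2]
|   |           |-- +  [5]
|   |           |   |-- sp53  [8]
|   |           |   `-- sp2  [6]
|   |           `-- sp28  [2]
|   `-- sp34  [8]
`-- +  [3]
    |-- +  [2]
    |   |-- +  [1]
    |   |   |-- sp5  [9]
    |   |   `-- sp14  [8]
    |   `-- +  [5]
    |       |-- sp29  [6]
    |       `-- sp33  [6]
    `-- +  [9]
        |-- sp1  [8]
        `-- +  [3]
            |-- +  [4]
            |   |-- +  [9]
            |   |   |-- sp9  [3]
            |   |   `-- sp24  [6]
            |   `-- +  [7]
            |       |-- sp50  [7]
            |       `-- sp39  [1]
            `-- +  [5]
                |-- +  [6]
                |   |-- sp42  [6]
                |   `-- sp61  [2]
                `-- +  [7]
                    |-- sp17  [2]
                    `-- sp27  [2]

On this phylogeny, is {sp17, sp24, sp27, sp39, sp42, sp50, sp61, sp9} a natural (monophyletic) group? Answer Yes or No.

Yes

The most recent common ancestor of these taxa subtends (((sp9,sp24),(sp50,sp39)),((sp42,sp61),(sp17,sp27))).
That clade has exactly 8 tips — every listed taxon and nothing else — so the group is monophyletic.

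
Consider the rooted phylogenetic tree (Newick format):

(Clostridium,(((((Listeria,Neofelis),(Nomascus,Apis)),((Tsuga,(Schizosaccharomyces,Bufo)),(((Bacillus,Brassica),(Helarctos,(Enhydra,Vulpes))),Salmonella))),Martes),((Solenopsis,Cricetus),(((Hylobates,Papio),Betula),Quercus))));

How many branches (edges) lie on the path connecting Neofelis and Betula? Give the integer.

9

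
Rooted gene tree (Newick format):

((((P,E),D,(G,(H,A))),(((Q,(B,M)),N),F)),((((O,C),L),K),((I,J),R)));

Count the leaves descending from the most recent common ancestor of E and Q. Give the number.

The MRCA of E and Q is the node subtending (((P,E),D,(G,(H,A))),(((Q,(B,M)),N),F)).
That clade contains 11 terminal taxa: A, B, D, E, F, G, H, M, N, P, Q.

11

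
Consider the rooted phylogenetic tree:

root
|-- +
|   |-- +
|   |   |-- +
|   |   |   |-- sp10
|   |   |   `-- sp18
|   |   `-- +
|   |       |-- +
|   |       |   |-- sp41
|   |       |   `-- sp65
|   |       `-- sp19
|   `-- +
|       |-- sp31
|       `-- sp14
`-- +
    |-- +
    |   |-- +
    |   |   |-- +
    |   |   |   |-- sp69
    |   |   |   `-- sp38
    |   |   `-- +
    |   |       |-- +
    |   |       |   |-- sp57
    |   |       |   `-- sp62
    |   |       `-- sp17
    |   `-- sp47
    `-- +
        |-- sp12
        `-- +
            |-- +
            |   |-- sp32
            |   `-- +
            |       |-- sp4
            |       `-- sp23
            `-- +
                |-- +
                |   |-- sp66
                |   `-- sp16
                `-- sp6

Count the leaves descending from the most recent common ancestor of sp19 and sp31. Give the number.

7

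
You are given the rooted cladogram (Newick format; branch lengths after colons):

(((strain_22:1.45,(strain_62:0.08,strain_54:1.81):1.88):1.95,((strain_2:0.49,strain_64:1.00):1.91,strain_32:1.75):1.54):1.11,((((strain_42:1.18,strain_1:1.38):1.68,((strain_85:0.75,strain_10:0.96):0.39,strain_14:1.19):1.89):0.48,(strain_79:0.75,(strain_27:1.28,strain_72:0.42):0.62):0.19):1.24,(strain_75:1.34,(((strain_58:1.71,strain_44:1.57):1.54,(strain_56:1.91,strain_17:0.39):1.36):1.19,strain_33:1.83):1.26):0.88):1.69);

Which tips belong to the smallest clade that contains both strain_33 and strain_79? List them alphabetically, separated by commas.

strain_1, strain_10, strain_14, strain_17, strain_27, strain_33, strain_42, strain_44, strain_56, strain_58, strain_72, strain_75, strain_79, strain_85

Tracing strain_33: it sits inside (((strain_58,strain_44),(strain_56,strain_17)),strain_33).
Tracing strain_79: it sits inside (strain_79,(strain_27,strain_72)).
The smallest clade enclosing both is ((((strain_42,strain_1),((strain_85,strain_10),strain_14)),(strain_79,(strain_27,strain_72))),(strain_75,(((strain_58,strain_44),(strain_56,strain_17)),strain_33))); the answer is its 14 terminal taxa in alphabetical order.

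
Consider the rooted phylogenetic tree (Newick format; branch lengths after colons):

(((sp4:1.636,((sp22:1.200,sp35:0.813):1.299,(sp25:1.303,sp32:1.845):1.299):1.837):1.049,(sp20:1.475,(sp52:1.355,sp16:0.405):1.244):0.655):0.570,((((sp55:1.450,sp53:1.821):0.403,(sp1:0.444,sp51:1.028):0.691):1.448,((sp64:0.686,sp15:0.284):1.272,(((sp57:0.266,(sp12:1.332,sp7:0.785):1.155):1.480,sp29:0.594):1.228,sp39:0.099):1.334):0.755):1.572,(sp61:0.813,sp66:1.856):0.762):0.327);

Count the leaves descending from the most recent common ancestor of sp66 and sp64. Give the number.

The MRCA of sp66 and sp64 is the node subtending ((((sp55,sp53),(sp1,sp51)),((sp64,sp15),(((sp57,(sp12,sp7)),sp29),sp39))),(sp61,sp66)).
That clade contains 13 terminal taxa: sp1, sp12, sp15, sp29, sp39, sp51, sp53, sp55, sp57, sp61, sp64, sp66, sp7.

13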